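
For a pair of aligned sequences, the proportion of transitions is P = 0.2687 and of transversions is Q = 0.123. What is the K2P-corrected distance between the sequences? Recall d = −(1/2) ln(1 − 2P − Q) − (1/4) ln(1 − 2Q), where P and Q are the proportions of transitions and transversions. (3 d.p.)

0.611

Under the Kimura two-parameter model, d = −½ ln(1 − 2P − Q) − ¼ ln(1 − 2Q).
1 − 2P − Q = 0.3396, giving −½ ln(0.3396) = 0.539993.
1 − 2Q = 0.754, giving −¼ ln(0.754) = 0.070591.
d = 0.539993 + 0.070591 = 0.610584.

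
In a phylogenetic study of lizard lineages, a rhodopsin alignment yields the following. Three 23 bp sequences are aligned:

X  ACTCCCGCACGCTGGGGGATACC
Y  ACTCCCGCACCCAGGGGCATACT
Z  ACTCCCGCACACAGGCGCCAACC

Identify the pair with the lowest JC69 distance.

X and Y

X–Y: 4/23 differ, p = 0.174, d = 0.198.
X–Z: 6/23 differ, p = 0.261, d = 0.321.
Y–Z: 5/23 differ, p = 0.217, d = 0.257.
The smallest distance is between X and Y.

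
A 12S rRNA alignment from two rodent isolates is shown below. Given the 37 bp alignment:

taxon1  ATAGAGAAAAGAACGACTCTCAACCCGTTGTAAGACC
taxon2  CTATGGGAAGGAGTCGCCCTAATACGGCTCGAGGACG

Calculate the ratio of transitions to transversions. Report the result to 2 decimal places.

0.90

Transitions are A↔G and C↔T; transversions are all other mismatches.
Transitions: 9. Transversions: 10.
R = 9/10 = 0.90.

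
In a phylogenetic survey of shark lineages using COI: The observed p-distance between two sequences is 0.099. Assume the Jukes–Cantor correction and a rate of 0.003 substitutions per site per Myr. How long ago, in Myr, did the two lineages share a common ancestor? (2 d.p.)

17.70

d = −(3/4) ln(1 − 4p/3) = −0.75 ln(1 − 0.132) = −0.75 ln(0.868)
  = −0.75 × (-0.141564) = 0.106173 substitutions/site.
Under a molecular clock d = 2μt, so t = d/(2μ) = 0.106173 / (2 × 0.003) = 17.70 Myr.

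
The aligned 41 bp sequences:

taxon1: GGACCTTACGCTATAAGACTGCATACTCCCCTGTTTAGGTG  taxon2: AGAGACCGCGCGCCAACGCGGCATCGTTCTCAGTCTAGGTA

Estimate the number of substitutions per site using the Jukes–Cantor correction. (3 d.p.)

The sequences differ at 19 of 41 sites, so p = 19/41 ≈ 0.463415.
d = −(3/4) ln(1 − 4p/3) = −0.75 ln(1 − 0.617887) = −0.75 ln(0.382113)
  = −0.75 × (-0.962039) = 0.721529 substitutions/site.

0.722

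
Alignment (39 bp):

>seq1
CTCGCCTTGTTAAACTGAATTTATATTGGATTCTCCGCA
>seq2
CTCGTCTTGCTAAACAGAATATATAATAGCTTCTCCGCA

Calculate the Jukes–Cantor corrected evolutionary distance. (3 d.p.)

The sequences differ at 7 of 39 sites (5, 10, 16, 21, 26, 28, 30), so p = 7/39 ≈ 0.179487.
d = −(3/4) ln(1 − 4p/3) = −0.75 ln(1 − 0.239316) = −0.75 ln(0.760684)
  = −0.75 × (-0.273537) = 0.205153 substitutions/site.

0.205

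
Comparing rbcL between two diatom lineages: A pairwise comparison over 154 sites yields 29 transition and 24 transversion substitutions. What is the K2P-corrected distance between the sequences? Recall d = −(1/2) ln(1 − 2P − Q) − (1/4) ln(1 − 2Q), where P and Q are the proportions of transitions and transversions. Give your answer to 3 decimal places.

P = 29/154 ≈ 0.188312 and Q = 24/154 ≈ 0.155844.
Under the Kimura two-parameter model, d = −½ ln(1 − 2P − Q) − ¼ ln(1 − 2Q).
1 − 2P − Q = 0.467532, giving −½ ln(0.467532) = 0.380144.
1 − 2Q = 0.688312, giving −¼ ln(0.688312) = 0.093378.
d = 0.380144 + 0.093378 = 0.473522.

0.474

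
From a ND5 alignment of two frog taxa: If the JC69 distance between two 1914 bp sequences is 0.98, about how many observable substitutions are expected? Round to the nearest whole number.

1047

Invert JC69: p = (3/4)(1 − e^(−4d/3)) = 0.75 × (1 − e^(-1.306667)) = 0.75 × (1 − 0.270721) = 0.546959.
Expected differing sites = pL ≈ 0.546959 × 1914 = 1046.879526 ≈ 1047.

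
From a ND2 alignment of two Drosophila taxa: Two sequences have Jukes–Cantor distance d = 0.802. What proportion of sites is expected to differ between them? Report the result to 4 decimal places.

p = (3/4)(1 − e^(−4d/3)) = 0.75 × (1 − e^(-1.069333)) = 0.75 × (1 − 0.343237) = 0.492572.

0.4926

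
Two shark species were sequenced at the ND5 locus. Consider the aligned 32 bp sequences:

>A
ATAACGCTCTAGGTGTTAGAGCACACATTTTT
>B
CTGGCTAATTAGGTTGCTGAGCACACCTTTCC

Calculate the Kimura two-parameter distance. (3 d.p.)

0.664

Of 32 sites, 6 differences are transitions and 8 are transversions, so P = 6/32 = 0.1875 and Q = 8/32 = 0.25.
Under the Kimura two-parameter model, d = −½ ln(1 − 2P − Q) − ¼ ln(1 − 2Q).
1 − 2P − Q = 0.375, giving −½ ln(0.375) = 0.490415.
1 − 2Q = 0.5, giving −¼ ln(0.5) = 0.173287.
d = 0.490415 + 0.173287 = 0.663702.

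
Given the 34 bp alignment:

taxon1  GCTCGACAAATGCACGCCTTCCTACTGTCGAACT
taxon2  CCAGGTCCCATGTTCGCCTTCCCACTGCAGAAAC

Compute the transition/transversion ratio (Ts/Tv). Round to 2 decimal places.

Transitions are A↔G and C↔T; transversions are all other mismatches.
Transitions: 4. Transversions: 9.
R = 4/9 = 0.444444… ≈ 0.44 (to 2 d.p.).

0.44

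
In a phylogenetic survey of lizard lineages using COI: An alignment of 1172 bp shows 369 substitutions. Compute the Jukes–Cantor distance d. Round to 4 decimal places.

p = 369/1172 ≈ 0.314846.
d = −(3/4) ln(1 − 4p/3) = −0.75 ln(1 − 0.419795) = −0.75 ln(0.580205)
  = −0.75 × (-0.544374) = 0.408281 substitutions/site.

0.4083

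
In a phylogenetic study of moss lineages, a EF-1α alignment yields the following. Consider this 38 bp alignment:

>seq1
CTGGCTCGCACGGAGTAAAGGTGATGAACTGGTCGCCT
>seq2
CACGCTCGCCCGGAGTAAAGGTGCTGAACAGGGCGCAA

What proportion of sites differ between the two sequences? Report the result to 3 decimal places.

The sequences differ at 8 of 38 positions (sites 2, 3, 10, 24, 30, 33, 37, 38).
p = 8/38 = 0.210526… ≈ 0.211 (to 3 d.p.).

0.211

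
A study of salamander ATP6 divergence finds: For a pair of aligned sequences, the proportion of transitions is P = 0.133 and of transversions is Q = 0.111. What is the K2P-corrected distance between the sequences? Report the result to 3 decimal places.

0.299

Under the Kimura two-parameter model, d = −½ ln(1 − 2P − Q) − ¼ ln(1 − 2Q).
1 − 2P − Q = 0.623, giving −½ ln(0.623) = 0.236604.
1 − 2Q = 0.778, giving −¼ ln(0.778) = 0.062757.
d = 0.236604 + 0.062757 = 0.299361.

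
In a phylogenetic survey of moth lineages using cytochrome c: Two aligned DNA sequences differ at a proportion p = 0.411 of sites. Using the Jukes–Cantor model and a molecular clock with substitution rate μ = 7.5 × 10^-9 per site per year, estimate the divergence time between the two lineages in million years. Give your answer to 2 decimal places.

d = −(3/4) ln(1 − 4p/3) = −0.75 ln(1 − 0.548) = −0.75 ln(0.452)
  = −0.75 × (-0.794073) = 0.595555 substitutions/site.
Under a molecular clock d = 2μt, so t = d/(2μ) = 0.595555 / (2 × 7.5 × 10^-9) = 39.70 million years.

39.70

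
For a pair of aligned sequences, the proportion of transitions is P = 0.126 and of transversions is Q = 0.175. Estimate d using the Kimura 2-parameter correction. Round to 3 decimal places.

0.386

Under the Kimura two-parameter model, d = −½ ln(1 − 2P − Q) − ¼ ln(1 − 2Q).
1 − 2P − Q = 0.573, giving −½ ln(0.573) = 0.278435.
1 − 2Q = 0.65, giving −¼ ln(0.65) = 0.107696.
d = 0.278435 + 0.107696 = 0.386131.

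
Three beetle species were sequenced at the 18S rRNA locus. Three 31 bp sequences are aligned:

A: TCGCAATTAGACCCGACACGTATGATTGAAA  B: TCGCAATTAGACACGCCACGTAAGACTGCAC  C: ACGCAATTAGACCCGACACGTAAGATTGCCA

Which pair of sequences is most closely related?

A–B: 6/31 differ, p = 0.194, d = 0.224.
A–C: 4/31 differ, p = 0.129, d = 0.142.
B–C: 6/31 differ, p = 0.194, d = 0.224.
The smallest distance is between A and C.

A and C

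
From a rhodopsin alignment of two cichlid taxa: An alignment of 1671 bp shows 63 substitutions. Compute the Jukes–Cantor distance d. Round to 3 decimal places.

p = 63/1671 ≈ 0.037702.
d = −(3/4) ln(1 − 4p/3) = −0.75 ln(1 − 0.050269) = −0.75 ln(0.949731)
  = −0.75 × (-0.051576) = 0.038682 substitutions/site.

0.039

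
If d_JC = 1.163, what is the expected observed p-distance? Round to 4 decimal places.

0.5909

p = (3/4)(1 − e^(−4d/3)) = 0.75 × (1 − e^(-1.550667)) = 0.75 × (1 − 0.212106) = 0.590921.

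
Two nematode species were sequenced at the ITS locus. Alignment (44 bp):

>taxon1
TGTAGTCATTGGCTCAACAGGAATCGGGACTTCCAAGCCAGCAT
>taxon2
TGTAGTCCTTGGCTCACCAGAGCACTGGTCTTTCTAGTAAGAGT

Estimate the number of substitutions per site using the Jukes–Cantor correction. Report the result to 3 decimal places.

The sequences differ at 14 of 44 sites, so p = 14/44 ≈ 0.318182.
d = −(3/4) ln(1 − 4p/3) = −0.75 ln(1 − 0.424243) = −0.75 ln(0.575757)
  = −0.75 × (-0.552070) = 0.414053 substitutions/site.

0.414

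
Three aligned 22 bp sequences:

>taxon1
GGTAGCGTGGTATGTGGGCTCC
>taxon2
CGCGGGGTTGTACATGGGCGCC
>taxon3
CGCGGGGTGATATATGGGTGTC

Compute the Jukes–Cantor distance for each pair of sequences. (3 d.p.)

d(taxon1,taxon2) = 0.497, d(taxon1,taxon3) = 0.591, d(taxon2,taxon3) = 0.271

taxon1–taxon2: 8/22 sites differ → p ≈ 0.363636, d = −0.75 ln(1 − 0.484848) = 0.497470 ≈ 0.497.
taxon1–taxon3: 9/22 sites differ → p ≈ 0.409091, d = −0.75 ln(1 − 0.545455) = 0.591344 ≈ 0.591.
taxon2–taxon3: 5/22 sites differ → p ≈ 0.227273, d = −0.75 ln(1 − 0.303031) = 0.270761 ≈ 0.271.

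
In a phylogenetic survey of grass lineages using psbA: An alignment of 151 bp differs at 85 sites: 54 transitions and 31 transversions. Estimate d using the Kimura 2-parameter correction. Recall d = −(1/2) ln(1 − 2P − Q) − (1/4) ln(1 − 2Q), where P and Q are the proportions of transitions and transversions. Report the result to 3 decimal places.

P = 54/151 ≈ 0.357616 and Q = 31/151 ≈ 0.205298.
Under the Kimura two-parameter model, d = −½ ln(1 − 2P − Q) − ¼ ln(1 − 2Q).
1 − 2P − Q = 0.07947, giving −½ ln(0.07947) = 1.266188.
1 − 2Q = 0.589404, giving −¼ ln(0.589404) = 0.132161.
d = 1.266188 + 0.132161 = 1.398349.

1.398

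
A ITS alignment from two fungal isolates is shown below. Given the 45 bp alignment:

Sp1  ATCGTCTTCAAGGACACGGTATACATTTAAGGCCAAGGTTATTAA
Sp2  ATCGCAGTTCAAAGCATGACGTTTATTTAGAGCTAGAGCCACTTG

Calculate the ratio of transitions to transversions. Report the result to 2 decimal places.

Transitions are A↔G and C↔T; transversions are all other mismatches.
Transitions: 19. Transversions: 5.
R = 19/5 = 3.80.

3.80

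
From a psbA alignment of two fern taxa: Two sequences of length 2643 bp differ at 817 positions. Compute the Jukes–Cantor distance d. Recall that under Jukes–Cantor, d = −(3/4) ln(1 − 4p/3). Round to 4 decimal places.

0.3985

p = 817/2643 ≈ 0.309118.
d = −(3/4) ln(1 − 4p/3) = −0.75 ln(1 − 0.412157) = −0.75 ln(0.587843)
  = −0.75 × (-0.531295) = 0.398471 substitutions/site.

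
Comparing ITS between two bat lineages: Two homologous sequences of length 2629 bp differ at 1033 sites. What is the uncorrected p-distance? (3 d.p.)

p = 1033/2629 = 0.392925… ≈ 0.393 (to 3 d.p.).

0.393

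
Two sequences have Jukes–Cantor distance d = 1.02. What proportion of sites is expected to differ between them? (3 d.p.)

p = (3/4)(1 − e^(−4d/3)) = 0.75 × (1 − e^(-1.36)) = 0.75 × (1 − 0.256661) = 0.557504.

0.558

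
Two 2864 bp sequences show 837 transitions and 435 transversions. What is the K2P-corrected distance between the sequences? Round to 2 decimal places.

0.76

P = 837/2864 ≈ 0.292249 and Q = 435/2864 ≈ 0.151885.
Under the Kimura two-parameter model, d = −½ ln(1 − 2P − Q) − ¼ ln(1 − 2Q).
1 − 2P − Q = 0.263617, giving −½ ln(0.263617) = 0.666629.
1 − 2Q = 0.69623, giving −¼ ln(0.69623) = 0.090519.
d = 0.666629 + 0.090519 = 0.757148.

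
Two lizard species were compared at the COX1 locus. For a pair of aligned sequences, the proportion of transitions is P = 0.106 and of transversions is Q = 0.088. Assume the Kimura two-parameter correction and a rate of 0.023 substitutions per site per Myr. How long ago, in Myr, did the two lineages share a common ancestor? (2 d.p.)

Under the Kimura two-parameter model, d = −½ ln(1 − 2P − Q) − ¼ ln(1 − 2Q).
1 − 2P − Q = 0.7, giving −½ ln(0.7) = 0.178337.
1 − 2Q = 0.824, giving −¼ ln(0.824) = 0.048396.
d = 0.178337 + 0.048396 = 0.226733.
Under a molecular clock d = 2μt, so t = d/(2μ) = 0.226733 / (2 × 0.023) = 4.93 Myr.

4.93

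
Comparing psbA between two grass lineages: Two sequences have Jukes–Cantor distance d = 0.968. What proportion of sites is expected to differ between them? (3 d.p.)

p = (3/4)(1 − e^(−4d/3)) = 0.75 × (1 − e^(-1.290667)) = 0.75 × (1 − 0.275087) = 0.543685.

0.544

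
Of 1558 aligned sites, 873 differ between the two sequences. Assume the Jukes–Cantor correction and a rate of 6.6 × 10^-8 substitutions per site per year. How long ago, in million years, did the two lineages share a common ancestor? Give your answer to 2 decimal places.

7.81

p = 873/1558 ≈ 0.560334.
d = −(3/4) ln(1 − 4p/3) = −0.75 ln(1 − 0.747112) = −0.75 ln(0.252888)
  = −0.75 × (-1.374809) = 1.031107 substitutions/site.
Under a molecular clock d = 2μt, so t = d/(2μ) = 1.031107 / (2 × 6.6 × 10^-8) = 7.81 million years.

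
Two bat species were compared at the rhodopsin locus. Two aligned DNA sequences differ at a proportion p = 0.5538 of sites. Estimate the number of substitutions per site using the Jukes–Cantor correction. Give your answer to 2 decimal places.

1.01

d = −(3/4) ln(1 − 4p/3) = −0.75 ln(1 − 0.7384) = −0.75 ln(0.2616)
  = −0.75 × (-1.340939) = 1.005704 substitutions/site.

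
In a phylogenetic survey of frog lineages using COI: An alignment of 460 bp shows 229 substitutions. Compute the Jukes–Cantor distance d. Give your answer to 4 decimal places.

0.8175

p = 229/460 ≈ 0.497826.
d = −(3/4) ln(1 − 4p/3) = −0.75 ln(1 − 0.663768) = −0.75 ln(0.336232)
  = −0.75 × (-1.089954) = 0.817466 substitutions/site.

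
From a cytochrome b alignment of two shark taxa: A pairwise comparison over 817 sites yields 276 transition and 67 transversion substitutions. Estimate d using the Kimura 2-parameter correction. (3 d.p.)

P = 276/817 ≈ 0.337821 and Q = 67/817 ≈ 0.082007.
Under the Kimura two-parameter model, d = −½ ln(1 − 2P − Q) − ¼ ln(1 − 2Q).
1 − 2P − Q = 0.242351, giving −½ ln(0.242351) = 0.708684.
1 − 2Q = 0.835986, giving −¼ ln(0.835986) = 0.044786.
d = 0.708684 + 0.044786 = 0.753470.

0.753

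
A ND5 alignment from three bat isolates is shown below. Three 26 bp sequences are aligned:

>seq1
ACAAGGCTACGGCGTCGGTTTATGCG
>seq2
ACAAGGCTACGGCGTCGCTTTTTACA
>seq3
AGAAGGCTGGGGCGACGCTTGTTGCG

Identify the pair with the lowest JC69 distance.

seq1–seq2: 4/26 differ, p = 0.154, d = 0.172.
seq1–seq3: 7/26 differ, p = 0.269, d = 0.334.
seq2–seq3: 7/26 differ, p = 0.269, d = 0.334.
The smallest distance is between seq1 and seq2.

seq1 and seq2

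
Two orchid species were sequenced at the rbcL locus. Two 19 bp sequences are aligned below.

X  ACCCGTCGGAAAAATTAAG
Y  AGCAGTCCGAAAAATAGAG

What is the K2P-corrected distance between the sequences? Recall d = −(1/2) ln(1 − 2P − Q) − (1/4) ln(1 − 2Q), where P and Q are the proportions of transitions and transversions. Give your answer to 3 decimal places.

0.326

Of 19 sites, 1 differences are transitions and 4 are transversions, so P = 1/19 ≈ 0.052632 and Q = 4/19 ≈ 0.210526.
Under the Kimura two-parameter model, d = −½ ln(1 − 2P − Q) − ¼ ln(1 − 2Q).
1 − 2P − Q = 0.68421, giving −½ ln(0.68421) = 0.189745.
1 − 2Q = 0.578948, giving −¼ ln(0.578948) = 0.136636.
d = 0.189745 + 0.136636 = 0.326381.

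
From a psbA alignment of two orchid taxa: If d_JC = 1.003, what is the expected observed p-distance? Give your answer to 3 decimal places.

0.553

p = (3/4)(1 − e^(−4d/3)) = 0.75 × (1 − e^(-1.337333)) = 0.75 × (1 − 0.262545) = 0.553091.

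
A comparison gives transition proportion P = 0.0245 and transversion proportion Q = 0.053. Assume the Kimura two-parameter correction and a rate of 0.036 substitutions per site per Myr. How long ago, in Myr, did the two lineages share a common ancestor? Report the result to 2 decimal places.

Under the Kimura two-parameter model, d = −½ ln(1 − 2P − Q) − ¼ ln(1 − 2Q).
1 − 2P − Q = 0.898, giving −½ ln(0.898) = 0.053793.
1 − 2Q = 0.894, giving −¼ ln(0.894) = 0.028012.
d = 0.053793 + 0.028012 = 0.081805.
Under a molecular clock d = 2μt, so t = d/(2μ) = 0.081805 / (2 × 0.036) = 1.14 Myr.

1.14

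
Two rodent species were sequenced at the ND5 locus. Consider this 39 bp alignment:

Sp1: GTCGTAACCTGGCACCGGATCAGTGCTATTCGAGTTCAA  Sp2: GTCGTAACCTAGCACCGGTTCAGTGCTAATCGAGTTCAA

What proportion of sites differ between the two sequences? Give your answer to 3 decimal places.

The sequences differ at 3 of 39 positions (sites 11, 19, 29).
p = 3/39 = 0.076923… ≈ 0.077 (to 3 d.p.).

0.077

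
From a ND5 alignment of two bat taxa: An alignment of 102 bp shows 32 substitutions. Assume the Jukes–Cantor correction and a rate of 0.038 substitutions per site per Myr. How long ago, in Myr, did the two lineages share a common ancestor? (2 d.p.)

5.35

p = 32/102 ≈ 0.313725.
d = −(3/4) ln(1 − 4p/3) = −0.75 ln(1 − 0.4183) = −0.75 ln(0.5817)
  = −0.75 × (-0.541800) = 0.406350 substitutions/site.
Under a molecular clock d = 2μt, so t = d/(2μ) = 0.406350 / (2 × 0.038) = 5.35 Myr.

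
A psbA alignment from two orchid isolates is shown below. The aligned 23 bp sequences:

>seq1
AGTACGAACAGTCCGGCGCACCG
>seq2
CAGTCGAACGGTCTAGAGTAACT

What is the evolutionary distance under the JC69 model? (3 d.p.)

The sequences differ at 11 of 23 sites, so p = 11/23 ≈ 0.478261.
d = −(3/4) ln(1 − 4p/3) = −0.75 ln(1 − 0.637681) = −0.75 ln(0.362319)
  = −0.75 × (-1.015230) = 0.761423 substitutions/site.

0.761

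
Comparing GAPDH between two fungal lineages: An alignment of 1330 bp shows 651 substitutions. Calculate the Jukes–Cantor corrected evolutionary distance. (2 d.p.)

0.79

p = 651/1330 ≈ 0.489474.
d = −(3/4) ln(1 − 4p/3) = −0.75 ln(1 − 0.652632) = −0.75 ln(0.347368)
  = −0.75 × (-1.057371) = 0.793028 substitutions/site.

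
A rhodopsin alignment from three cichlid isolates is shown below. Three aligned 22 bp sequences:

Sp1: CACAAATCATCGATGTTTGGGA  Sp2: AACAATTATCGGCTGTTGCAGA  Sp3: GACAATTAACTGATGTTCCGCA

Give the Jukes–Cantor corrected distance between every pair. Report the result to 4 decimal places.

d(Sp1,Sp2) = 0.6987, d(Sp1,Sp3) = 0.4975, d(Sp2,Sp3) = 0.4141

Sp1–Sp2: 10/22 sites differ → p ≈ 0.454545, d = −0.75 ln(1 − 0.60606) = 0.698667 ≈ 0.6987.
Sp1–Sp3: 8/22 sites differ → p ≈ 0.363636, d = −0.75 ln(1 − 0.484848) = 0.497470 ≈ 0.4975.
Sp2–Sp3: 7/22 sites differ → p ≈ 0.318182, d = −0.75 ln(1 − 0.424243) = 0.414052 ≈ 0.4141.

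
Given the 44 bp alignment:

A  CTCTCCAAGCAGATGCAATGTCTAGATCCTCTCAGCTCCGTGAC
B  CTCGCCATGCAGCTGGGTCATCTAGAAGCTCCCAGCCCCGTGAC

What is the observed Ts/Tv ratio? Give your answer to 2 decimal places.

0.71

Transitions are A↔G and C↔T; transversions are all other mismatches.
Transitions: 5. Transversions: 7.
R = 5/7 = 0.714285… ≈ 0.71 (to 2 d.p.).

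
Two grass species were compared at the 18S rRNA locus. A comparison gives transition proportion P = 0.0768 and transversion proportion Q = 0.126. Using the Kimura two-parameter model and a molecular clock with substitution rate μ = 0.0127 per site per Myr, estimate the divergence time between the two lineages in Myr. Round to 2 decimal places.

Under the Kimura two-parameter model, d = −½ ln(1 − 2P − Q) − ¼ ln(1 − 2Q).
1 − 2P − Q = 0.7204, giving −½ ln(0.7204) = 0.163974.
1 − 2Q = 0.748, giving −¼ ln(0.748) = 0.072588.
d = 0.163974 + 0.072588 = 0.236562.
Under a molecular clock d = 2μt, so t = d/(2μ) = 0.236562 / (2 × 0.0127) = 9.31 Myr.

9.31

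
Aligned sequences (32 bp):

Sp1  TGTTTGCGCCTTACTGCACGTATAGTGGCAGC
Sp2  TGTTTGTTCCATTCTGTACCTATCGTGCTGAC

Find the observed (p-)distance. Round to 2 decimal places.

The sequences differ at 11 of 32 positions.
p = 11/32 = 0.34375 ≈ 0.34 (to 2 d.p.).

0.34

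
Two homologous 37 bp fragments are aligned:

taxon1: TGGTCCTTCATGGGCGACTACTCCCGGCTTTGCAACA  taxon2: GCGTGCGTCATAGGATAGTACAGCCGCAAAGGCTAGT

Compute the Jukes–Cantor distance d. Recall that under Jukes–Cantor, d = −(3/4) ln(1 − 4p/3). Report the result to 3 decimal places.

0.784

The sequences differ at 18 of 37 sites, so p = 18/37 ≈ 0.486486.
d = −(3/4) ln(1 − 4p/3) = −0.75 ln(1 − 0.648648) = −0.75 ln(0.351352)
  = −0.75 × (-1.045967) = 0.784475 substitutions/site.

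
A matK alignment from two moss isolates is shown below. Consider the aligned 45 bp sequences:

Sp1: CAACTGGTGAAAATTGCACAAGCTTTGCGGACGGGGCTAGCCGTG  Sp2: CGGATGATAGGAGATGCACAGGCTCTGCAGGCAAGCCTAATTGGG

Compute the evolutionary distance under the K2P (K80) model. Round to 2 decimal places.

Of 45 sites, 16 differences are transitions and 4 are transversions, so P = 16/45 ≈ 0.355556 and Q = 4/45 ≈ 0.088889.
Under the Kimura two-parameter model, d = −½ ln(1 − 2P − Q) − ¼ ln(1 − 2Q).
1 − 2P − Q = 0.199999, giving −½ ln(0.199999) = 0.804721.
1 − 2Q = 0.822222, giving −¼ ln(0.822222) = 0.048936.
d = 0.804721 + 0.048936 = 0.853657.

0.85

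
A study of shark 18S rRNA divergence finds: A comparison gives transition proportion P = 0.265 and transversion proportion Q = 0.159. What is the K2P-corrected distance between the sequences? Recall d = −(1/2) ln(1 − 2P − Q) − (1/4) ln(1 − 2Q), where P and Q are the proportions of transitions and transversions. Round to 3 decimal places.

0.680

Under the Kimura two-parameter model, d = −½ ln(1 − 2P − Q) − ¼ ln(1 − 2Q).
1 − 2P − Q = 0.311, giving −½ ln(0.311) = 0.583981.
1 − 2Q = 0.682, giving −¼ ln(0.682) = 0.095681.
d = 0.583981 + 0.095681 = 0.679662.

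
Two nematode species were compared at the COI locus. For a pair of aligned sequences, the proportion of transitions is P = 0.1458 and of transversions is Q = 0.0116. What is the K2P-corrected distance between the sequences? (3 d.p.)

0.186

Under the Kimura two-parameter model, d = −½ ln(1 − 2P − Q) − ¼ ln(1 − 2Q).
1 − 2P − Q = 0.6968, giving −½ ln(0.6968) = 0.180628.
1 − 2Q = 0.9768, giving −¼ ln(0.9768) = 0.005868.
d = 0.180628 + 0.005868 = 0.186496.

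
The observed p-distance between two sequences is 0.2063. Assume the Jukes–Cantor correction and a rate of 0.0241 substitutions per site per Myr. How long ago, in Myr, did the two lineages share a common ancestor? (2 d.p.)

d = −(3/4) ln(1 − 4p/3) = −0.75 ln(1 − 0.275067) = −0.75 ln(0.724933)
  = −0.75 × (-0.321676) = 0.241257 substitutions/site.
Under a molecular clock d = 2μt, so t = d/(2μ) = 0.241257 / (2 × 0.0241) = 5.01 Myr.

5.01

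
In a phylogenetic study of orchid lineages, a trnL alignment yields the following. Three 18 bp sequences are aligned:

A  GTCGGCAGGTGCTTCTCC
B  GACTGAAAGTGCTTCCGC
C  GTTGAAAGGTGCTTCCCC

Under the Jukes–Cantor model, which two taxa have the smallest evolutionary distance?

A and C

A–B: 6/18 differ, p = 0.333, d = 0.441.
A–C: 4/18 differ, p = 0.222, d = 0.264.
B–C: 6/18 differ, p = 0.333, d = 0.441.
The smallest distance is between A and C.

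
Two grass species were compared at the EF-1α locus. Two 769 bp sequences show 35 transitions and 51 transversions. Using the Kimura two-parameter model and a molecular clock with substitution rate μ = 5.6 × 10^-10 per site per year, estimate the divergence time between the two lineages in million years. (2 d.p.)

P = 35/769 ≈ 0.045514 and Q = 51/769 ≈ 0.06632.
Under the Kimura two-parameter model, d = −½ ln(1 − 2P − Q) − ¼ ln(1 − 2Q).
1 − 2P − Q = 0.842652, giving −½ ln(0.842652) = 0.085601.
1 − 2Q = 0.86736, giving −¼ ln(0.86736) = 0.035575.
d = 0.085601 + 0.035575 = 0.121176.
Under a molecular clock d = 2μt, so t = d/(2μ) = 0.121176 / (2 × 5.6 × 10^-10) = 108.19 million years.

108.19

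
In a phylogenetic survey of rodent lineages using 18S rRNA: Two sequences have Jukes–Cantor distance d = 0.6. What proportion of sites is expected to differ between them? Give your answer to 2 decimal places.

p = (3/4)(1 − e^(−4d/3)) = 0.75 × (1 − e^(-0.8)) = 0.75 × (1 − 0.449329) = 0.413003.

0.41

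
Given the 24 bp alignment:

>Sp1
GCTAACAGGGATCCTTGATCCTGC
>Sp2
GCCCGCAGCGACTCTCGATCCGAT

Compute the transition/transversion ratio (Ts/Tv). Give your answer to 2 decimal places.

Transitions are A↔G and C↔T; transversions are all other mismatches.
Transitions: 7. Transversions: 3.
R = 7/3 = 2.333333… ≈ 2.33 (to 2 d.p.).

2.33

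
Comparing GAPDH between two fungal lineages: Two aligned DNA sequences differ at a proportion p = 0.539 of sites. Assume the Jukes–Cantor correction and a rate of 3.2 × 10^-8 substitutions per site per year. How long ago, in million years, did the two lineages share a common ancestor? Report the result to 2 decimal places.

14.86

d = −(3/4) ln(1 − 4p/3) = −0.75 ln(1 − 0.718667) = −0.75 ln(0.281333)
  = −0.75 × (-1.268216) = 0.951162 substitutions/site.
Under a molecular clock d = 2μt, so t = d/(2μ) = 0.951162 / (2 × 3.2 × 10^-8) = 14.86 million years.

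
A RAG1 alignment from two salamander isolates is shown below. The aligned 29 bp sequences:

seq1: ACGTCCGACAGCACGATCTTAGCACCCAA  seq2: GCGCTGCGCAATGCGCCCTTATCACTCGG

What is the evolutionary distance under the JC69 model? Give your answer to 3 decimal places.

The sequences differ at 15 of 29 sites, so p = 15/29 ≈ 0.517241.
d = −(3/4) ln(1 − 4p/3) = −0.75 ln(1 − 0.689655) = −0.75 ln(0.310345)
  = −0.75 × (-1.170071) = 0.877553 substitutions/site.

0.878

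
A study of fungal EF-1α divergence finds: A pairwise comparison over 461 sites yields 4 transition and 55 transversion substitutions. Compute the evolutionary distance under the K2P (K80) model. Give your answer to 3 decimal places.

0.142

P = 4/461 ≈ 0.008677 and Q = 55/461 ≈ 0.119306.
Under the Kimura two-parameter model, d = −½ ln(1 − 2P − Q) − ¼ ln(1 − 2Q).
1 − 2P − Q = 0.86334, giving −½ ln(0.86334) = 0.073473.
1 − 2Q = 0.761388, giving −¼ ln(0.761388) = 0.068153.
d = 0.073473 + 0.068153 = 0.141626.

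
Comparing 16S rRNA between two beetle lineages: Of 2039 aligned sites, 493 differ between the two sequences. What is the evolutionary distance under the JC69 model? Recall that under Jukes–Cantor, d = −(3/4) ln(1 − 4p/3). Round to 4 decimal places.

p = 493/2039 ≈ 0.241785.
d = −(3/4) ln(1 − 4p/3) = −0.75 ln(1 − 0.32238) = −0.75 ln(0.67762)
  = −0.75 × (-0.389169) = 0.291877 substitutions/site.

0.2919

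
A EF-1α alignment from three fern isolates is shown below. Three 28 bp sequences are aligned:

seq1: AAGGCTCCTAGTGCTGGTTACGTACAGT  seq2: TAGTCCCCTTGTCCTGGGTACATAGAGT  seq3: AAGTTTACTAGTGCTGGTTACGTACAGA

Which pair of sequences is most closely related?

seq1 and seq3

seq1–seq2: 8/28 differ, p = 0.286, d = 0.360.
seq1–seq3: 4/28 differ, p = 0.143, d = 0.158.
seq2–seq3: 10/28 differ, p = 0.357, d = 0.485.
The smallest distance is between seq1 and seq3.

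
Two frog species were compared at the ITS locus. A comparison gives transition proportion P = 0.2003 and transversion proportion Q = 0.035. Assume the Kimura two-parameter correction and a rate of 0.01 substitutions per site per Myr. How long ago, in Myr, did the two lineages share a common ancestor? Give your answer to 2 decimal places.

Under the Kimura two-parameter model, d = −½ ln(1 − 2P − Q) − ¼ ln(1 − 2Q).
1 − 2P − Q = 0.5644, giving −½ ln(0.5644) = 0.285996.
1 − 2Q = 0.93, giving −¼ ln(0.93) = 0.018143.
d = 0.285996 + 0.018143 = 0.304139.
Under a molecular clock d = 2μt, so t = d/(2μ) = 0.304139 / (2 × 0.01) = 15.21 Myr.

15.21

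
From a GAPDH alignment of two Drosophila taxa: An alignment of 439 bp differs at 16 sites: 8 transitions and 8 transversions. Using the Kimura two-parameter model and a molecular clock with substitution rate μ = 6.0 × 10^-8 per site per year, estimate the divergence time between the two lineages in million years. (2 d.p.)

0.31

P = 8/439 ≈ 0.018223 and Q = 8/439 ≈ 0.018223.
Under the Kimura two-parameter model, d = −½ ln(1 − 2P − Q) − ¼ ln(1 − 2Q).
1 − 2P − Q = 0.945331, giving −½ ln(0.945331) = 0.028110.
1 − 2Q = 0.963554, giving −¼ ln(0.963554) = 0.009282.
d = 0.028110 + 0.009282 = 0.037392.
Under a molecular clock d = 2μt, so t = d/(2μ) = 0.037392 / (2 × 6.0 × 10^-8) = 0.31 million years.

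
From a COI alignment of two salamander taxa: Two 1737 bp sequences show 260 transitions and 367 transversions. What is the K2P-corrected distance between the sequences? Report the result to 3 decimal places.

0.495

P = 260/1737 ≈ 0.149683 and Q = 367/1737 ≈ 0.211284.
Under the Kimura two-parameter model, d = −½ ln(1 − 2P − Q) − ¼ ln(1 − 2Q).
1 − 2P − Q = 0.48935, giving −½ ln(0.48935) = 0.357339.
1 − 2Q = 0.577432, giving −¼ ln(0.577432) = 0.137291.
d = 0.357339 + 0.137291 = 0.494630.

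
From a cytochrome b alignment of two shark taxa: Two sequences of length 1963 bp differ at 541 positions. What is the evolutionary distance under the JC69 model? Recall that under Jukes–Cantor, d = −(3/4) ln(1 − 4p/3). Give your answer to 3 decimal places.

p = 541/1963 ≈ 0.275599.
d = −(3/4) ln(1 − 4p/3) = −0.75 ln(1 − 0.367465) = −0.75 ln(0.632535)
  = −0.75 × (-0.458020) = 0.343515 substitutions/site.

0.344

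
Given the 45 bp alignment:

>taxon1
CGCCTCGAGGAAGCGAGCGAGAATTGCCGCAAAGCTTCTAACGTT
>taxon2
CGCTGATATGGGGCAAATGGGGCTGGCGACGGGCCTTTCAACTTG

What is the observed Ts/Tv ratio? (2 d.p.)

Transitions are A↔G and C↔T; transversions are all other mismatches.
Transitions: 14. Transversions: 10.
R = 14/10 = 1.40.

1.40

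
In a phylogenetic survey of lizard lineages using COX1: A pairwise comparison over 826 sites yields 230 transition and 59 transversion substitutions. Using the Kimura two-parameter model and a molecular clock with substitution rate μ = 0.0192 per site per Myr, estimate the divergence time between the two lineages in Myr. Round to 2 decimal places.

13.89

P = 230/826 ≈ 0.27845 and Q = 59/826 ≈ 0.071429.
Under the Kimura two-parameter model, d = −½ ln(1 − 2P − Q) − ¼ ln(1 − 2Q).
1 − 2P − Q = 0.371671, giving −½ ln(0.371671) = 0.494873.
1 − 2Q = 0.857142, giving −¼ ln(0.857142) = 0.038538.
d = 0.494873 + 0.038538 = 0.533411.
Under a molecular clock d = 2μt, so t = d/(2μ) = 0.533411 / (2 × 0.0192) = 13.89 Myr.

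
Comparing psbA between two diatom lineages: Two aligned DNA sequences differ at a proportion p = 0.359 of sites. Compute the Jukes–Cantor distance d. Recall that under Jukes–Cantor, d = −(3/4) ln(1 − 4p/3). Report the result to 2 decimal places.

d = −(3/4) ln(1 − 4p/3) = −0.75 ln(1 − 0.478667) = −0.75 ln(0.521333)
  = −0.75 × (-0.651366) = 0.488525 substitutions/site.

0.49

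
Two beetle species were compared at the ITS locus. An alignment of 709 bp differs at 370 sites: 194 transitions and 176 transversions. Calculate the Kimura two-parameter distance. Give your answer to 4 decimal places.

P = 194/709 ≈ 0.273625 and Q = 176/709 ≈ 0.248237.
Under the Kimura two-parameter model, d = −½ ln(1 − 2P − Q) − ¼ ln(1 − 2Q).
1 − 2P − Q = 0.204513, giving −½ ln(0.204513) = 0.793562.
1 − 2Q = 0.503526, giving −¼ ln(0.503526) = 0.171530.
d = 0.793562 + 0.171530 = 0.965092.

0.9651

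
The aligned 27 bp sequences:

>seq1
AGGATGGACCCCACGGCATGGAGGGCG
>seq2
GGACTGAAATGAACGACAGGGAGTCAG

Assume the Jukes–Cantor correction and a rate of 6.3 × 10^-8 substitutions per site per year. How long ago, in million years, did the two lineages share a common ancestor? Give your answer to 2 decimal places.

The sequences differ at 13 of 27 sites, so p = 13/27 ≈ 0.481481.
d = −(3/4) ln(1 − 4p/3) = −0.75 ln(1 − 0.641975) = −0.75 ln(0.358025)
  = −0.75 × (-1.027152) = 0.770364 substitutions/site.
Under a molecular clock d = 2μt, so t = d/(2μ) = 0.770364 / (2 × 6.3 × 10^-8) = 6.11 million years.

6.11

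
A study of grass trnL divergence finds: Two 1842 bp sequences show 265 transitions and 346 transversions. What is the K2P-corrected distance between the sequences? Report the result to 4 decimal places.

P = 265/1842 ≈ 0.143865 and Q = 346/1842 ≈ 0.187839.
Under the Kimura two-parameter model, d = −½ ln(1 − 2P − Q) − ¼ ln(1 − 2Q).
1 − 2P − Q = 0.524431, giving −½ ln(0.524431) = 0.322721.
1 − 2Q = 0.624322, giving −¼ ln(0.624322) = 0.117772.
d = 0.322721 + 0.117772 = 0.440493.

0.4405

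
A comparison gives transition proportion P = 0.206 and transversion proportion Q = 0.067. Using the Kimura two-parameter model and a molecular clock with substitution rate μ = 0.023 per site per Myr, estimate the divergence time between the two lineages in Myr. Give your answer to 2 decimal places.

Under the Kimura two-parameter model, d = −½ ln(1 − 2P − Q) − ¼ ln(1 − 2Q).
1 − 2P − Q = 0.521, giving −½ ln(0.521) = 0.326003.
1 − 2Q = 0.866, giving −¼ ln(0.866) = 0.035968.
d = 0.326003 + 0.035968 = 0.361971.
Under a molecular clock d = 2μt, so t = d/(2μ) = 0.361971 / (2 × 0.023) = 7.87 Myr.

7.87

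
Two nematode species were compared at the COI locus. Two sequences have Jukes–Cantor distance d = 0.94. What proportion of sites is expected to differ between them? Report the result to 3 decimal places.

p = (3/4)(1 − e^(−4d/3)) = 0.75 × (1 − e^(-1.253333)) = 0.75 × (1 − 0.285551) = 0.535837.

0.536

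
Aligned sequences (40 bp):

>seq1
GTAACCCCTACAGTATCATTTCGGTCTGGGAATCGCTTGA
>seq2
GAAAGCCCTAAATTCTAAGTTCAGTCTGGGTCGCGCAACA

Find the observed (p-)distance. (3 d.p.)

The sequences differ at 14 of 40 positions.
p = 14/40 = 0.350.

0.350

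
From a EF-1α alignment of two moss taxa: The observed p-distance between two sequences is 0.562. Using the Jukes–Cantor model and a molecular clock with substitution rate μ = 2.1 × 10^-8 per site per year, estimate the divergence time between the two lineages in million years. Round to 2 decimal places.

d = −(3/4) ln(1 − 4p/3) = −0.75 ln(1 − 0.749333) = −0.75 ln(0.250667)
  = −0.75 × (-1.383630) = 1.037723 substitutions/site.
Under a molecular clock d = 2μt, so t = d/(2μ) = 1.037723 / (2 × 2.1 × 10^-8) = 24.71 million years.

24.71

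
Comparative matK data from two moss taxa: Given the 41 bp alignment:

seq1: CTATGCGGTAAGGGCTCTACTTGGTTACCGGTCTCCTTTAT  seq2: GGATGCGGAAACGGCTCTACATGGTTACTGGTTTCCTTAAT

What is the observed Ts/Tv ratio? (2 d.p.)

Transitions are A↔G and C↔T; transversions are all other mismatches.
Transitions: 2. Transversions: 6.
R = 2/6 = 0.333333… ≈ 0.33 (to 2 d.p.).

0.33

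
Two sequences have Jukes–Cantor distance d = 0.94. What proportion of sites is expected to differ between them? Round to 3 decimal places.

0.536

p = (3/4)(1 − e^(−4d/3)) = 0.75 × (1 − e^(-1.253333)) = 0.75 × (1 − 0.285551) = 0.535837.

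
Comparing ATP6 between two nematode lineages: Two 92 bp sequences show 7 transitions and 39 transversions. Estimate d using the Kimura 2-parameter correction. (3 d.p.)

0.900

P = 7/92 ≈ 0.076087 and Q = 39/92 ≈ 0.423913.
Under the Kimura two-parameter model, d = −½ ln(1 − 2P − Q) − ¼ ln(1 − 2Q).
1 − 2P − Q = 0.423913, giving −½ ln(0.423913) = 0.429114.
1 − 2Q = 0.152174, giving −¼ ln(0.152174) = 0.470683.
d = 0.429114 + 0.470683 = 0.899797.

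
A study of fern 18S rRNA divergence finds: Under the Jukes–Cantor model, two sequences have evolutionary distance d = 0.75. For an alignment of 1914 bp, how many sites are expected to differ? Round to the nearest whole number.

Invert JC69: p = (3/4)(1 − e^(−4d/3)) = 0.75 × (1 − e^(-1)) = 0.75 × (1 − 0.367879) = 0.474091.
Expected differing sites = pL ≈ 0.474091 × 1914 = 907.410174 ≈ 907.

907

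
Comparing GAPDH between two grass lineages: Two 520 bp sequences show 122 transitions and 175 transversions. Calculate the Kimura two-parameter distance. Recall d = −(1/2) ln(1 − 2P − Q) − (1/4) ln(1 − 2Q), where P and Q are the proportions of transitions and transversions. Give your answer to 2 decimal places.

P = 122/520 ≈ 0.234615 and Q = 175/520 ≈ 0.336538.
Under the Kimura two-parameter model, d = −½ ln(1 − 2P − Q) − ¼ ln(1 − 2Q).
1 − 2P − Q = 0.194232, giving −½ ln(0.194232) = 0.819351.
1 − 2Q = 0.326924, giving −¼ ln(0.326924) = 0.279507.
d = 0.819351 + 0.279507 = 1.098858.

1.10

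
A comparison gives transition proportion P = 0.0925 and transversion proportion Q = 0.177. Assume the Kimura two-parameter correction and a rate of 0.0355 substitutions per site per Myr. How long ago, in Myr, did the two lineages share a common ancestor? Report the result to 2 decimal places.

4.70

Under the Kimura two-parameter model, d = −½ ln(1 − 2P − Q) − ¼ ln(1 − 2Q).
1 − 2P − Q = 0.638, giving −½ ln(0.638) = 0.224708.
1 − 2Q = 0.646, giving −¼ ln(0.646) = 0.109239.
d = 0.224708 + 0.109239 = 0.333947.
Under a molecular clock d = 2μt, so t = d/(2μ) = 0.333947 / (2 × 0.0355) = 4.70 Myr.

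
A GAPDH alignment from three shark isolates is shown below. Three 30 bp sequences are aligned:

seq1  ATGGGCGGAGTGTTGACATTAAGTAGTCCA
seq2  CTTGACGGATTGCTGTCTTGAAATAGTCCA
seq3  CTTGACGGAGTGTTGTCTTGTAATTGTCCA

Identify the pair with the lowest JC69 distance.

seq1–seq2: 9/30 differ, p = 0.300, d = 0.383.
seq1–seq3: 9/30 differ, p = 0.300, d = 0.383.
seq2–seq3: 4/30 differ, p = 0.133, d = 0.147.
The smallest distance is between seq2 and seq3.

seq2 and seq3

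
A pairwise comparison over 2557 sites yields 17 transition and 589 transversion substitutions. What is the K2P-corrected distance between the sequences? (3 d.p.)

0.294

P = 17/2557 ≈ 0.006648 and Q = 589/2557 ≈ 0.230348.
Under the Kimura two-parameter model, d = −½ ln(1 − 2P − Q) − ¼ ln(1 − 2Q).
1 − 2P − Q = 0.756356, giving −½ ln(0.756356) = 0.139622.
1 − 2Q = 0.539304, giving −¼ ln(0.539304) = 0.154369.
d = 0.139622 + 0.154369 = 0.293991.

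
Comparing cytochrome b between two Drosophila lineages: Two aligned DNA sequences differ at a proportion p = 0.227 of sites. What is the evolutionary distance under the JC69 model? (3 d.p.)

d = −(3/4) ln(1 − 4p/3) = −0.75 ln(1 − 0.302667) = −0.75 ln(0.697333)
  = −0.75 × (-0.360492) = 0.270369 substitutions/site.

0.270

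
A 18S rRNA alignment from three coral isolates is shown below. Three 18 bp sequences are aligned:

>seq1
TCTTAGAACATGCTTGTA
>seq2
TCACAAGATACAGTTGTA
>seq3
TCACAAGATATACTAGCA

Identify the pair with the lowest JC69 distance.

seq1–seq2: 8/18 differ, p = 0.444, d = 0.673.
seq1–seq3: 8/18 differ, p = 0.444, d = 0.673.
seq2–seq3: 4/18 differ, p = 0.222, d = 0.264.
The smallest distance is between seq2 and seq3.

seq2 and seq3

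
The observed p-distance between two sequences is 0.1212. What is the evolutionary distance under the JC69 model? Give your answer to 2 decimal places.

d = −(3/4) ln(1 − 4p/3) = −0.75 ln(1 − 0.1616) = −0.75 ln(0.8384)
  = −0.75 × (-0.176260) = 0.132195 substitutions/site.

0.13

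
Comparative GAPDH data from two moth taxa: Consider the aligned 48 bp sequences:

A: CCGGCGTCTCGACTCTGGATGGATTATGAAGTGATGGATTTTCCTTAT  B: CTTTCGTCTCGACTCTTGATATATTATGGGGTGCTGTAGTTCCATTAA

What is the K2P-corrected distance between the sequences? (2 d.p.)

0.37

Of 48 sites, 5 differences are transitions and 9 are transversions, so P = 5/48 ≈ 0.104167 and Q = 9/48 = 0.1875.
Under the Kimura two-parameter model, d = −½ ln(1 − 2P − Q) − ¼ ln(1 − 2Q).
1 − 2P − Q = 0.604166, giving −½ ln(0.604166) = 0.251953.
1 − 2Q = 0.625, giving −¼ ln(0.625) = 0.117501.
d = 0.251953 + 0.117501 = 0.369454.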